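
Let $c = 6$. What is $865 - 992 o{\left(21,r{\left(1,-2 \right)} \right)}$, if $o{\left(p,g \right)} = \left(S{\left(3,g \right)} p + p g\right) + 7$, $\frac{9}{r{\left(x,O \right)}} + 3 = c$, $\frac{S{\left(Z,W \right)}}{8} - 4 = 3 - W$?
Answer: $-735199$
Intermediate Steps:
$S{\left(Z,W \right)} = 56 - 8 W$ ($S{\left(Z,W \right)} = 32 + 8 \left(3 - W\right) = 32 - \left(-24 + 8 W\right) = 56 - 8 W$)
$r{\left(x,O \right)} = 3$ ($r{\left(x,O \right)} = \frac{9}{-3 + 6} = \frac{9}{3} = 9 \cdot \frac{1}{3} = 3$)
$o{\left(p,g \right)} = 7 + g p + p \left(56 - 8 g\right)$ ($o{\left(p,g \right)} = \left(\left(56 - 8 g\right) p + p g\right) + 7 = \left(p \left(56 - 8 g\right) + g p\right) + 7 = \left(g p + p \left(56 - 8 g\right)\right) + 7 = 7 + g p + p \left(56 - 8 g\right)$)
$865 - 992 o{\left(21,r{\left(1,-2 \right)} \right)} = 865 - 992 \left(7 + 56 \cdot 21 - 21 \cdot 21\right) = 865 - 992 \left(7 + 1176 - 441\right) = 865 - 736064 = -735199$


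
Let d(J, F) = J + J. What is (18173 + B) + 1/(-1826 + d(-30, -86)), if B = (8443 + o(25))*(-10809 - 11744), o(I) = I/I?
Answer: -359130911075/1886 ≈ -1.9042e+8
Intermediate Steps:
d(J, F) = 2*J
o(I) = 1
B = -190437532 (B = (8443 + 1)*(-10809 - 11744) = 8444*(-22553) = -190437532)
(18173 + B) + 1/(-1826 + d(-30, -86)) = (18173 - 190437532) + 1/(-1826 + 2*(-30)) = -190419359 + 1/(-1826 - 60) = -190419359 + 1/(-1886) = -190419359 - 1/1886 = -359130911075/1886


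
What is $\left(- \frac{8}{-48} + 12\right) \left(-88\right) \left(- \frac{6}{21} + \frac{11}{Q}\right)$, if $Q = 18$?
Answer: $- \frac{65846}{189} \approx -348.39$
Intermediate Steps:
$\left(- \frac{8}{-48} + 12\right) \left(-88\right) \left(- \frac{6}{21} + \frac{11}{Q}\right) = \left(- \frac{8}{-48} + 12\right) \left(-88\right) \left(- \frac{6}{21} + \frac{11}{18}\right) = \left(\left(-8\right) \left(- \frac{1}{48}\right) + 12\right) \left(-88\right) \left(\left(-6\right) \frac{1}{21} + 11 \cdot \frac{1}{18}\right) = \left(\frac{1}{6} + 12\right) \left(-88\right) \left(- \frac{2}{7} + \frac{11}{18}\right) = \frac{73}{6} \left(-88\right) \frac{41}{126} = \left(- \frac{3212}{3}\right) \frac{41}{126} = - \frac{65846}{189}$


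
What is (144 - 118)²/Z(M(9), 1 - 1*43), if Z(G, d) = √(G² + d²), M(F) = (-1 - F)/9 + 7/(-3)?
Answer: 468*√143845/11065 ≈ 16.041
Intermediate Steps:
M(F) = -22/9 - F/9 (M(F) = (-1 - F)*(⅑) + 7*(-⅓) = (-⅑ - F/9) - 7/3 = -22/9 - F/9)
(144 - 118)²/Z(M(9), 1 - 1*43) = (144 - 118)²/(√((-22/9 - ⅑*9)² + (1 - 1*43)²)) = 26²/(√((-22/9 - 1)² + (1 - 43)²)) = 676/(√((-31/9)² + (-42)²)) = 676/(√(961/81 + 1764)) = 676/(√(143845/81)) = 676/((√143845/9)) = 676*(9*√143845/143845) = 468*√143845/11065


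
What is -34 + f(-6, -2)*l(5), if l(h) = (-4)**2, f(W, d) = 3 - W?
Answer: 110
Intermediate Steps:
l(h) = 16
-34 + f(-6, -2)*l(5) = -34 + (3 - 1*(-6))*16 = -34 + (3 + 6)*16 = -34 + 9*16 = -34 + 144 = 110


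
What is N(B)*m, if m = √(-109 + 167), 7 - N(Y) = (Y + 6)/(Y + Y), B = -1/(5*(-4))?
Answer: -107*√58/2 ≈ -407.44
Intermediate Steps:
B = 1/20 (B = -1/(-20) = -1*(-1/20) = 1/20 ≈ 0.050000)
N(Y) = 7 - (6 + Y)/(2*Y) (N(Y) = 7 - (Y + 6)/(Y + Y) = 7 - (6 + Y)/(2*Y))
m = √58 ≈ 7.6158
N(B)*m = (13/2 - 3/1/20)*√58 = (13/2 - 3*20)*√58 = (13/2 - 60)*√58 = -107*√58/2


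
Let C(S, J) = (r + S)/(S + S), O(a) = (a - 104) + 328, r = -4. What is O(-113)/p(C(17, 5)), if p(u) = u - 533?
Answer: -3774/18109 ≈ -0.20840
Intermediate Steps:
O(a) = 224 + a (O(a) = (-104 + a) + 328 = 224 + a)
C(S, J) = (-4 + S)/(2*S) (C(S, J) = (-4 + S)/(S + S) = (-4 + S)/((2*S)) = (-4 + S)*(1/(2*S)) = (-4 + S)/(2*S))
p(u) = -533 + u
O(-113)/p(C(17, 5)) = (224 - 113)/(-533 + (1/2)*(-4 + 17)/17) = 111/(-533 + (1/2)*(1/17)*13) = 111/(-533 + 13/34) = 111/(-18109/34) = 111*(-34/18109) = -3774/18109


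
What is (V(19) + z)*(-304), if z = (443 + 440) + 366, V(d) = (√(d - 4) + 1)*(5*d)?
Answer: -408576 - 28880*√15 ≈ -5.2043e+5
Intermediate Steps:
V(d) = 5*d*(1 + √(-4 + d)) (V(d) = (√(-4 + d) + 1)*(5*d) = (1 + √(-4 + d))*(5*d) = 5*d*(1 + √(-4 + d)))
z = 1249 (z = 883 + 366 = 1249)
(V(19) + z)*(-304) = (5*19*(1 + √(-4 + 19)) + 1249)*(-304) = (5*19*(1 + √15) + 1249)*(-304) = ((95 + 95*√15) + 1249)*(-304) = (1344 + 95*√15)*(-304) = -408576 - 28880*√15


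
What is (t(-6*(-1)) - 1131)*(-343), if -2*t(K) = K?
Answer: 388962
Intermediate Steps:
t(K) = -K/2
(t(-6*(-1)) - 1131)*(-343) = (-(-3)*(-1) - 1131)*(-343) = (-½*6 - 1131)*(-343) = (-3 - 1131)*(-343) = -1134*(-343) = 388962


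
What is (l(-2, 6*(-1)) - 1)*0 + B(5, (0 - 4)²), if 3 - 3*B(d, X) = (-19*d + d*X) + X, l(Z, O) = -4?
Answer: ⅔ ≈ 0.66667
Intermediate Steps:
B(d, X) = 1 - X/3 + 19*d/3 - X*d/3 (B(d, X) = 1 - ((-19*d + d*X) + X)/3 = 1 - ((-19*d + X*d) + X)/3 = 1 - (X - 19*d + X*d)/3 = 1 + (-X/3 + 19*d/3 - X*d/3) = 1 - X/3 + 19*d/3 - X*d/3)
(l(-2, 6*(-1)) - 1)*0 + B(5, (0 - 4)²) = (-4 - 1)*0 + (1 - (0 - 4)²/3 + (19/3)*5 - ⅓*(0 - 4)²*5) = -5*0 + (1 - ⅓*(-4)² + 95/3 - ⅓*(-4)²*5) = 0 + (1 - ⅓*16 + 95/3 - ⅓*16*5) = 0 + (1 - 16/3 + 95/3 - 80/3) = 0 + ⅔ = ⅔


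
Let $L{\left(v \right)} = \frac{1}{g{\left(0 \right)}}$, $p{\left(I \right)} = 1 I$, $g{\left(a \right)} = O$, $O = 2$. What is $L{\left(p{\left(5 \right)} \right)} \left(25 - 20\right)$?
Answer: $\frac{5}{2} \approx 2.5$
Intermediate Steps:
$g{\left(a \right)} = 2$
$p{\left(I \right)} = I$
$L{\left(v \right)} = \frac{1}{2}$
$L{\left(p{\left(5 \right)} \right)} \left(25 - 20\right) = \frac{25 - 20}{2} = \frac{1}{2} \cdot 5 = \frac{5}{2}$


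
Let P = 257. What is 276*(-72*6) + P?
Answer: -118975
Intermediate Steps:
276*(-72*6) + P = 276*(-72*6) + 257 = 276*(-432) + 257 = -119232 + 257 = -118975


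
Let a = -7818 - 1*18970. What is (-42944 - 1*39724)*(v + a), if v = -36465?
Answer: 5228999004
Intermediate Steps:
a = -26788 (a = -7818 - 18970 = -26788)
(-42944 - 1*39724)*(v + a) = (-42944 - 1*39724)*(-36465 - 26788) = (-42944 - 39724)*(-63253) = -82668*(-63253) = 5228999004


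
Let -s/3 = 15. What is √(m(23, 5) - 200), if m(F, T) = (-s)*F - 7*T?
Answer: 20*√2 ≈ 28.284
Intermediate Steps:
s = -45 (s = -3*15 = -45)
m(F, T) = -7*T + 45*F (m(F, T) = (-1*(-45))*F - 7*T = 45*F - 7*T = -7*T + 45*F)
√(m(23, 5) - 200) = √((-7*5 + 45*23) - 200) = √((-35 + 1035) - 200) = √(1000 - 200) = √800 = 20*√2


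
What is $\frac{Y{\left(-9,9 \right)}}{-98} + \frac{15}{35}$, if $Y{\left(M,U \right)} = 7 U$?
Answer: $- \frac{3}{14} \approx -0.21429$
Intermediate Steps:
$\frac{Y{\left(-9,9 \right)}}{-98} + \frac{15}{35} = \frac{7 \cdot 9}{-98} + \frac{15}{35} = 63 \left(- \frac{1}{98}\right) + 15 \cdot \frac{1}{35} = - \frac{9}{14} + \frac{3}{7} = - \frac{3}{14}$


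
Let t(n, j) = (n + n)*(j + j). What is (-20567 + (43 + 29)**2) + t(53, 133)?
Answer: 12813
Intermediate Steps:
t(n, j) = 4*j*n (t(n, j) = (2*n)*(2*j) = 4*j*n)
(-20567 + (43 + 29)**2) + t(53, 133) = (-20567 + (43 + 29)**2) + 4*133*53 = (-20567 + 72**2) + 28196 = (-20567 + 5184) + 28196 = -15383 + 28196 = 12813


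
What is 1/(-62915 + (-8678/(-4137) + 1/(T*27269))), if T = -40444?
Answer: -4562562582732/287044054208978309 ≈ -1.5895e-5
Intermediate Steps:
1/(-62915 + (-8678/(-4137) + 1/(T*27269))) = 1/(-62915 + (-8678/(-4137) + 1/(-40444*27269))) = 1/(-62915 + (-8678*(-1/4137) - 1/40444*1/27269)) = 1/(-62915 + (8678/4137 - 1/1102867436)) = 1/(-62915 + 9570683605471/4562562582732) = 1/(-287044054208978309/4562562582732) = -4562562582732/287044054208978309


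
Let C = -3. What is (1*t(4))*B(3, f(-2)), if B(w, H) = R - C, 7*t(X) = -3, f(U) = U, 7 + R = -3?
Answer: 3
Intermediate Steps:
R = -10 (R = -7 - 3 = -10)
t(X) = -3/7 (t(X) = (⅐)*(-3) = -3/7)
B(w, H) = -7 (B(w, H) = -10 - 1*(-3) = -10 + 3 = -7)
(1*t(4))*B(3, f(-2)) = (1*(-3/7))*(-7) = -3/7*(-7) = 3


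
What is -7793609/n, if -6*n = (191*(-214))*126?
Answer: -7793609/858354 ≈ -9.0797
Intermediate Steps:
n = 858354 (n = -191*(-214)*126/6 = -(-20437)*126/3 = -1/6*(-5150124) = 858354)
-7793609/n = -7793609/858354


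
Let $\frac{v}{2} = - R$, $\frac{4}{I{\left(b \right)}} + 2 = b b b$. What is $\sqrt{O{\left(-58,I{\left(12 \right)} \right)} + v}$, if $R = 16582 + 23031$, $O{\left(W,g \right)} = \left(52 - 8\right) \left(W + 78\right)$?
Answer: $i \sqrt{78346} \approx 279.9 i$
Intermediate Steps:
$I{\left(b \right)} = \frac{4}{-2 + b^{3}}$ ($I{\left(b \right)} = \frac{4}{-2 + b b b} = \frac{4}{-2 + b^{2} b} = \frac{4}{-2 + b^{3}}$)
$O{\left(W,g \right)} = 3432 + 44 W$ ($O{\left(W,g \right)} = 44 \left(78 + W\right) = 3432 + 44 W$)
$R = 39613$
$v = -79226$ ($v = 2 \left(\left(-1\right) 39613\right) = 2 \left(-39613\right) = -79226$)
$\sqrt{O{\left(-58,I{\left(12 \right)} \right)} + v} = \sqrt{\left(3432 + 44 \left(-58\right)\right) - 79226} = \sqrt{\left(3432 - 2552\right) - 79226} = \sqrt{880 - 79226} = \sqrt{-78346} = i \sqrt{78346}$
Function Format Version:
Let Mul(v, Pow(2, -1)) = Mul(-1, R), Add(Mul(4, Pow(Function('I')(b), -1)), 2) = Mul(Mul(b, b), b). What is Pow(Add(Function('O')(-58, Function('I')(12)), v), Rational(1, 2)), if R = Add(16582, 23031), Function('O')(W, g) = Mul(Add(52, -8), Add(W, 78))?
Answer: Mul(I, Pow(78346, Rational(1, 2))) ≈ Mul(279.90, I)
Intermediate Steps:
Function('I')(b) = Mul(4, Pow(Add(-2, Pow(b, 3)), -1)) (Function('I')(b) = Mul(4, Pow(Add(-2, Mul(Mul(b, b), b)), -1)) = Mul(4, Pow(Add(-2, Mul(Pow(b, 2), b)), -1)) = Mul(4, Pow(Add(-2, Pow(b, 3)), -1)))
Function('O')(W, g) = Add(3432, Mul(44, W)) (Function('O')(W, g) = Mul(44, Add(78, W)) = Add(3432, Mul(44, W)))
R = 39613
v = -79226 (v = Mul(2, Mul(-1, 39613)) = Mul(2, -39613) = -79226)
Pow(Add(Function('O')(-58, Function('I')(12)), v), Rational(1, 2)) = Pow(Add(Add(3432, Mul(44, -58)), -79226), Rational(1, 2)) = Pow(Add(Add(3432, -2552), -79226), Rational(1, 2)) = Pow(Add(880, -79226), Rational(1, 2)) = Pow(-78346, Rational(1, 2)) = Mul(I, Pow(78346, Rational(1, 2)))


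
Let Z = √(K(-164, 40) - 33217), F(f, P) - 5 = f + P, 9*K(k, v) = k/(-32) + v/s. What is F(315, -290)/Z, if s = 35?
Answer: -60*I*√26041582/1860113 ≈ -0.16461*I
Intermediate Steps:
K(k, v) = -k/288 + v/315 (K(k, v) = (k/(-32) + v/35)/9 = (k*(-1/32) + v*(1/35))/9 = (-k/32 + v/35)/9 = -k/288 + v/315)
F(f, P) = 5 + P + f (F(f, P) = 5 + (f + P) = 5 + (P + f) = 5 + P + f)
Z = I*√26041582/28 (Z = √((-1/288*(-164) + (1/315)*40) - 33217) = √((41/72 + 8/63) - 33217) = √(39/56 - 33217) = √(-1860113/56) = I*√26041582/28 ≈ 182.25*I)
F(315, -290)/Z = (5 - 290 + 315)/((I*√26041582/28)) = 30*(-2*I*√26041582/1860113) = -60*I*√26041582/1860113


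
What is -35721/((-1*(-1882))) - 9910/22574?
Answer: -412508237/21242134 ≈ -19.419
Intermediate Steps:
-35721/((-1*(-1882))) - 9910/22574 = -35721/1882 - 9910*1/22574 = -35721*1/1882 - 4955/11287 = -35721/1882 - 4955/11287 = -412508237/21242134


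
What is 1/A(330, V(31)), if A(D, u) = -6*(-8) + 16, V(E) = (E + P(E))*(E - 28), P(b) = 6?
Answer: 1/64 ≈ 0.015625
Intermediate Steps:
V(E) = (-28 + E)*(6 + E) (V(E) = (E + 6)*(E - 28) = (6 + E)*(-28 + E) = (-28 + E)*(6 + E))
A(D, u) = 64 (A(D, u) = 48 + 16 = 64)
1/A(330, V(31)) = 1/64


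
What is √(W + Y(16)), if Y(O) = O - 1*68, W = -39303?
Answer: I*√39355 ≈ 198.38*I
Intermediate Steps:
Y(O) = -68 + O (Y(O) = O - 68 = -68 + O)
√(W + Y(16)) = √(-39303 + (-68 + 16)) = √(-39303 - 52) = √(-39355) = I*√39355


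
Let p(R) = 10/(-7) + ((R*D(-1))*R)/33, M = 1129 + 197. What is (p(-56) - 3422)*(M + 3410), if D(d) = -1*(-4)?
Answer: -3329426944/231 ≈ -1.4413e+7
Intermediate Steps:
D(d) = 4
M = 1326
p(R) = -10/7 + 4*R²/33 (p(R) = 10/(-7) + ((R*4)*R)/33 = 10*(-⅐) + ((4*R)*R)*(1/33) = -10/7 + (4*R²)*(1/33) = -10/7 + 4*R²/33)
(p(-56) - 3422)*(M + 3410) = ((-10/7 + (4/33)*(-56)²) - 3422)*(1326 + 3410) = ((-10/7 + (4/33)*3136) - 3422)*4736 = ((-10/7 + 12544/33) - 3422)*4736 = (87478/231 - 3422)*4736 = -703004/231*4736 = -3329426944/231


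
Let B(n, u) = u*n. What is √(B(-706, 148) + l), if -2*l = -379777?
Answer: √341602/2 ≈ 292.23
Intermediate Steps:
l = 379777/2 (l = -½*(-379777) = 379777/2 ≈ 1.8989e+5)
B(n, u) = n*u
√(B(-706, 148) + l) = √(-706*148 + 379777/2) = √(-104488 + 379777/2) = √(170801/2) = √341602/2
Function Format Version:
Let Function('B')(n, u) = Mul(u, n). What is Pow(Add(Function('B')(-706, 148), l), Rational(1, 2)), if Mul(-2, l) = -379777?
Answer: Mul(Rational(1, 2), Pow(341602, Rational(1, 2))) ≈ 292.23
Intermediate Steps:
l = Rational(379777, 2) (l = Mul(Rational(-1, 2), -379777) = Rational(379777, 2) ≈ 1.8989e+5)
Function('B')(n, u) = Mul(n, u)
Pow(Add(Function('B')(-706, 148), l), Rational(1, 2)) = Pow(Add(Mul(-706, 148), Rational(379777, 2)), Rational(1, 2)) = Pow(Add(-104488, Rational(379777, 2)), Rational(1, 2)) = Pow(Rational(170801, 2), Rational(1, 2)) = Mul(Rational(1, 2), Pow(341602, Rational(1, 2)))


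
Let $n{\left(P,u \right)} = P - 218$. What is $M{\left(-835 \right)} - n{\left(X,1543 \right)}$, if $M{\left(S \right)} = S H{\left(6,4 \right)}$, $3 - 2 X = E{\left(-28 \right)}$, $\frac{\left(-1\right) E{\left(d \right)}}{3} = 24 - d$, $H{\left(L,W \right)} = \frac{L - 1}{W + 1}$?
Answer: $- \frac{1393}{2} \approx -696.5$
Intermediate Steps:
$H{\left(L,W \right)} = \frac{-1 + L}{1 + W}$
$E{\left(d \right)} = -72 + 3 d$ ($E{\left(d \right)} = - 3 \left(24 - d\right) = -72 + 3 d$)
$X = \frac{159}{2}$ ($X = \frac{3}{2} - \frac{-72 + 3 \left(-28\right)}{2} = \frac{3}{2} - \frac{-72 - 84}{2} = \frac{3}{2} - -78 = \frac{3}{2} + 78 = \frac{159}{2} \approx 79.5$)
$n{\left(P,u \right)} = -218 + P$
$M{\left(S \right)} = S$ ($M{\left(S \right)} = S \frac{-1 + 6}{1 + 4} = S \frac{1}{5} \cdot 5 = S 1 = S$)
$M{\left(-835 \right)} - n{\left(X,1543 \right)} = -835 - \left(-218 + \frac{159}{2}\right) = -835 - - \frac{277}{2} = -835 + \frac{277}{2} = - \frac{1393}{2}$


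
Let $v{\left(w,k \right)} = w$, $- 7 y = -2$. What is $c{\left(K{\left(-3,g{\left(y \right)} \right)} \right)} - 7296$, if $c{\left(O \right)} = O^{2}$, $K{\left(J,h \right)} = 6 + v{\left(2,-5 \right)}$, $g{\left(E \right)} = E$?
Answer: $-7232$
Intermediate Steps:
$y = \frac{2}{7}$ ($y = \left(- \frac{1}{7}\right) \left(-2\right) = \frac{2}{7} \approx 0.28571$)
$K{\left(J,h \right)} = 8$ ($K{\left(J,h \right)} = 6 + 2 = 8$)
$c{\left(K{\left(-3,g{\left(y \right)} \right)} \right)} - 7296 = 8^{2} - 7296 = 64 - 7296 = -7232$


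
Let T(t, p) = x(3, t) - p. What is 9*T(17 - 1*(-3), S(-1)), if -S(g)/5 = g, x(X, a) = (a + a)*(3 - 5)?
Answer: -765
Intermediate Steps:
x(X, a) = -4*a (x(X, a) = (2*a)*(-2) = -4*a)
S(g) = -5*g
T(t, p) = -p - 4*t (T(t, p) = -4*t - p = -p - 4*t)
9*T(17 - 1*(-3), S(-1)) = 9*(-(-5)*(-1) - 4*(17 - 1*(-3))) = 9*(-1*5 - 4*(17 + 3)) = 9*(-5 - 4*20) = 9*(-5 - 80) = 9*(-85) = -765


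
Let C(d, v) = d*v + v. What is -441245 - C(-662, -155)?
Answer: -543700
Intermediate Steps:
C(d, v) = v + d*v
-441245 - C(-662, -155) = -441245 - (-155)*(1 - 662) = -441245 - (-155)*(-661) = -441245 - 1*102455 = -441245 - 102455 = -543700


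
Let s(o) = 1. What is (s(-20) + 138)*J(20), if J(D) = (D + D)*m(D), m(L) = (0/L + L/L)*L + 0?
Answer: 111200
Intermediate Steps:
m(L) = L (m(L) = (0 + 1)*L + 0 = 1*L + 0 = L + 0 = L)
J(D) = 2*D² (J(D) = (D + D)*D = (2*D)*D = 2*D²)
(s(-20) + 138)*J(20) = (1 + 138)*(2*20²) = 139*(2*400) = 139*800 = 111200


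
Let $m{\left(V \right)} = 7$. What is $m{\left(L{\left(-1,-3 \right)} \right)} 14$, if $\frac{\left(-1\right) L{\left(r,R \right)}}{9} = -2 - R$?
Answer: $98$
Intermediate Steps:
$L{\left(r,R \right)} = 18 + 9 R$ ($L{\left(r,R \right)} = - 9 \left(-2 - R\right) = 18 + 9 R$)
$m{\left(L{\left(-1,-3 \right)} \right)} 14 = 7 \cdot 14 = 98$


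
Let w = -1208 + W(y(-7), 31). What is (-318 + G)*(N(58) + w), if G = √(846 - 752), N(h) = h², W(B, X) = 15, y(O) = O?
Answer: -690378 + 2171*√94 ≈ -6.6933e+5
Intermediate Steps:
G = √94 ≈ 9.6954
w = -1193 (w = -1208 + 15 = -1193)
(-318 + G)*(N(58) + w) = (-318 + √94)*(58² - 1193) = (-318 + √94)*(3364 - 1193) = (-318 + √94)*2171 = -690378 + 2171*√94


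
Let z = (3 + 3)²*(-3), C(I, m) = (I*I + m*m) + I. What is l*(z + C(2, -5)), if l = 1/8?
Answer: -77/8 ≈ -9.6250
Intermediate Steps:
l = ⅛ ≈ 0.12500
C(I, m) = I + I² + m² (C(I, m) = (I² + m²) + I = I + I² + m²)
z = -108 (z = 6²*(-3) = 36*(-3) = -108)
l*(z + C(2, -5)) = (-108 + (2 + 2² + (-5)²))/8 = (-108 + (2 + 4 + 25))/8 = (-108 + 31)/8 = (⅛)*(-77) = -77/8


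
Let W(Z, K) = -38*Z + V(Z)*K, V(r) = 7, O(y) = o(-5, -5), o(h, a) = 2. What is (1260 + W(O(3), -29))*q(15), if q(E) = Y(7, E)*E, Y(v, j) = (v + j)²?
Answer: 7122060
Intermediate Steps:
Y(v, j) = (j + v)²
O(y) = 2
q(E) = E*(7 + E)² (q(E) = (E + 7)²*E = (7 + E)²*E = E*(7 + E)²)
W(Z, K) = -38*Z + 7*K
(1260 + W(O(3), -29))*q(15) = (1260 + (-38*2 + 7*(-29)))*(15*(7 + 15)²) = (1260 + (-76 - 203))*(15*22²) = (1260 - 279)*(15*484) = 981*7260 = 7122060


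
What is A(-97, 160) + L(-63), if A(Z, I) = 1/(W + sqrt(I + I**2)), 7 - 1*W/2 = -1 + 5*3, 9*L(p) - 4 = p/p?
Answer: 9139/16434 + sqrt(1610)/6391 ≈ 0.56238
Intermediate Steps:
L(p) = 5/9 (L(p) = 4/9 + (p/p)/9 = 4/9 + (1/9)*1 = 4/9 + 1/9 = 5/9)
W = -14 (W = 14 - 2*(-1 + 5*3) = 14 - 2*(-1 + 15) = 14 - 2*14 = 14 - 28 = -14)
A(Z, I) = 1/(-14 + sqrt(I + I**2))
A(-97, 160) + L(-63) = 1/(-14 + sqrt(160*(1 + 160))) + 5/9 = 1/(-14 + sqrt(160*161)) + 5/9 = 1/(-14 + sqrt(25760)) + 5/9 = 1/(-14 + 4*sqrt(1610)) + 5/9 = 5/9 + 1/(-14 + 4*sqrt(1610))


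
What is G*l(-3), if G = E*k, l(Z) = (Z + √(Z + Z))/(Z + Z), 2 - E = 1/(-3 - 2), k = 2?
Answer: 11/5 - 11*I*√6/15 ≈ 2.2 - 1.7963*I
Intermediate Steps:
E = 11/5 (E = 2 - 1/(-3 - 2) = 2 - 1/(-5) = 2 - 1*(-⅕) = 2 + ⅕ = 11/5 ≈ 2.2000)
l(Z) = (Z + √2*√Z)/(2*Z) (l(Z) = (Z + √(2*Z))/((2*Z)) = (Z + √2*√Z)*(1/(2*Z)) = (Z + √2*√Z)/(2*Z))
G = 22/5 (G = (11/5)*2 = 22/5 ≈ 4.4000)
G*l(-3) = 22*(½ + √2/(2*√(-3)))/5 = 22*(½ + √2*(-I*√3/3)/2)/5 = 22*(½ - I*√6/6)/5 = 11/5 - 11*I*√6/15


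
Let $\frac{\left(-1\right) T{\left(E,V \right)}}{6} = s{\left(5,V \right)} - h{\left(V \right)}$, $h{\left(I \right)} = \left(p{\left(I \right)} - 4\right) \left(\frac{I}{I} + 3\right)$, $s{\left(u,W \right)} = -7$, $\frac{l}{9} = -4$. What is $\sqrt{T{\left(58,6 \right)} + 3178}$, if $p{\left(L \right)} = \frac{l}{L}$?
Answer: $2 \sqrt{745} \approx 54.589$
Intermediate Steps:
$l = -36$ ($l = 9 \left(-4\right) = -36$)
$p{\left(L \right)} = - \frac{36}{L}$
$h{\left(I \right)} = -16 - \frac{144}{I}$ ($h{\left(I \right)} = \left(- \frac{36}{I} - 4\right) \left(\frac{I}{I} + 3\right) = \left(-4 - \frac{36}{I}\right) \left(1 + 3\right) = \left(-4 - \frac{36}{I}\right) 4 = -16 - \frac{144}{I}$)
$T{\left(E,V \right)} = -54 - \frac{864}{V}$ ($T{\left(E,V \right)} = - 6 \left(-7 - \left(-16 - \frac{144}{V}\right)\right) = - 6 \left(-7 + \left(16 + \frac{144}{V}\right)\right) = - 6 \left(9 + \frac{144}{V}\right) = -54 - \frac{864}{V}$)
$\sqrt{T{\left(58,6 \right)} + 3178} = \sqrt{\left(-54 - \frac{864}{6}\right) + 3178} = \sqrt{\left(-54 - 144\right) + 3178} = \sqrt{-198 + 3178} = \sqrt{2980} = 2 \sqrt{745}$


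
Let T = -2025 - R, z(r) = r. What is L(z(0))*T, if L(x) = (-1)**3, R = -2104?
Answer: -79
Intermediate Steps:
L(x) = -1
T = 79 (T = -2025 - 1*(-2104) = -2025 + 2104 = 79)
L(z(0))*T = -1*79 = -79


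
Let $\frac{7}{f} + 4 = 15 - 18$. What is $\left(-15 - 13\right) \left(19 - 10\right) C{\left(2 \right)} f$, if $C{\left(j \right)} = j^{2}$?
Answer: $1008$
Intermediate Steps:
$f = -1$ ($f = \frac{7}{-4 + \left(15 - 18\right)} = \frac{7}{-4 - 3} = \frac{7}{-7} = 7 \left(- \frac{1}{7}\right) = -1$)
$\left(-15 - 13\right) \left(19 - 10\right) C{\left(2 \right)} f = \left(-15 - 13\right) \left(19 - 10\right) 2^{2} \left(-1\right) = \left(-28\right) 9 \cdot 4 \left(-1\right) = \left(-252\right) 4 \left(-1\right) = \left(-1008\right) \left(-1\right) = 1008$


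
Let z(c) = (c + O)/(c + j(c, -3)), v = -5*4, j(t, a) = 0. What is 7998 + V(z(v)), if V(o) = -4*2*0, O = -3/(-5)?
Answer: 7998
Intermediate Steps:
O = 3/5 (O = -3*(-1/5) = 3/5 ≈ 0.60000)
v = -20
z(c) = (3/5 + c)/c (z(c) = (c + 3/5)/(c + 0) = (3/5 + c)/c)
V(o) = 0 (V(o) = -8*0 = 0)
7998 + V(z(v)) = 7998 + 0 = 7998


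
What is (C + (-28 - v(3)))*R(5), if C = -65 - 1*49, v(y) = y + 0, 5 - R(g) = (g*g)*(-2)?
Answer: -7975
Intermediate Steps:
R(g) = 5 + 2*g² (R(g) = 5 - g*g*(-2) = 5 - g²*(-2) = 5 - (-2)*g² = 5 + 2*g²)
v(y) = y
C = -114 (C = -65 - 49 = -114)
(C + (-28 - v(3)))*R(5) = (-114 + (-28 - 1*3))*(5 + 2*5²) = (-114 + (-28 - 3))*(5 + 2*25) = (-114 - 31)*(5 + 50) = -145*55 = -7975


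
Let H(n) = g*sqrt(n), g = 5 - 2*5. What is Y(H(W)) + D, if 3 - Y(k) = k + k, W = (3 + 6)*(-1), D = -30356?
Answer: -30353 + 30*I ≈ -30353.0 + 30.0*I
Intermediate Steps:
W = -9 (W = 9*(-1) = -9)
g = -5 (g = 5 - 10 = -5)
H(n) = -5*sqrt(n)
Y(k) = 3 - 2*k (Y(k) = 3 - (k + k) = 3 - 2*k)
Y(H(W)) + D = (3 - (-10)*sqrt(-9)) - 30356 = (3 - (-10)*3*I) - 30356 = (3 - (-30)*I) - 30356 = (3 + 30*I) - 30356 = -30353 + 30*I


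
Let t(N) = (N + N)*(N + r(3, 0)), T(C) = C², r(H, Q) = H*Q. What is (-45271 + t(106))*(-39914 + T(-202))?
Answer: -20291110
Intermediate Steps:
t(N) = 2*N² (t(N) = (N + N)*(N + 3*0) = (2*N)*(N + 0) = (2*N)*N = 2*N²)
(-45271 + t(106))*(-39914 + T(-202)) = (-45271 + 2*106²)*(-39914 + (-202)²) = (-45271 + 2*11236)*(-39914 + 40804) = (-45271 + 22472)*890 = -22799*890 = -20291110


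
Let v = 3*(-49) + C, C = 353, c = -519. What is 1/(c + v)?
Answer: -1/313 ≈ -0.0031949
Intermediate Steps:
v = 206 (v = 3*(-49) + 353 = -147 + 353 = 206)
1/(c + v) = 1/(-519 + 206) = 1/(-313) = -1/313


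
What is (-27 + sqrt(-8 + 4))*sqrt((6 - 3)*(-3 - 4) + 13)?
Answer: sqrt(2)*(-4 - 54*I) ≈ -5.6569 - 76.368*I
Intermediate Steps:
(-27 + sqrt(-8 + 4))*sqrt((6 - 3)*(-3 - 4) + 13) = (-27 + sqrt(-4))*sqrt(3*(-7) + 13) = (-27 + 2*I)*sqrt(-21 + 13) = (-27 + 2*I)*sqrt(-8) = (-27 + 2*I)*(2*I*sqrt(2)) = 2*I*sqrt(2)*(-27 + 2*I)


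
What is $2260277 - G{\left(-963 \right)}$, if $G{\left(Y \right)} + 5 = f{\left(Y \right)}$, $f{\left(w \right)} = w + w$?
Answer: $2262208$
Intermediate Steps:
$f{\left(w \right)} = 2 w$
$G{\left(Y \right)} = -5 + 2 Y$
$2260277 - G{\left(-963 \right)} = 2260277 - \left(-5 + 2 \left(-963\right)\right) = 2260277 - \left(-5 - 1926\right) = 2260277 - -1931 = 2260277 + 1931 = 2262208$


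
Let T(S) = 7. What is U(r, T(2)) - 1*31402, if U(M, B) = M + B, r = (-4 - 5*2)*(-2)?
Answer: -31367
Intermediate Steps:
r = 28 (r = (-4 - 10)*(-2) = -14*(-2) = 28)
U(M, B) = B + M
U(r, T(2)) - 1*31402 = (7 + 28) - 1*31402 = 35 - 31402 = -31367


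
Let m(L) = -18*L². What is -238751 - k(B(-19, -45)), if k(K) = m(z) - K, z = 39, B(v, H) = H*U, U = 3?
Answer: -211508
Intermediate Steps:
B(v, H) = 3*H (B(v, H) = H*3 = 3*H)
k(K) = -27378 - K (k(K) = -18*39² - K = -18*1521 - K = -27378 - K)
-238751 - k(B(-19, -45)) = -238751 - (-27378 - 3*(-45)) = -238751 - (-27378 - 1*(-135)) = -238751 - (-27378 + 135) = -238751 - 1*(-27243) = -238751 + 27243 = -211508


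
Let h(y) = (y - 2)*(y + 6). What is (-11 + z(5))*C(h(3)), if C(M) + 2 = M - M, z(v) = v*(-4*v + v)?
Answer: 172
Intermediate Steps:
h(y) = (-2 + y)*(6 + y)
z(v) = -3*v² (z(v) = v*(-3*v) = -3*v²)
C(M) = -2 (C(M) = -2 + (M - M) = -2 + 0 = -2)
(-11 + z(5))*C(h(3)) = (-11 - 3*5²)*(-2) = (-11 - 3*25)*(-2) = (-11 - 75)*(-2) = -86*(-2) = 172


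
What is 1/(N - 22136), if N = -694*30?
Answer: -1/42956 ≈ -2.3280e-5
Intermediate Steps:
N = -20820
1/(N - 22136) = 1/(-20820 - 22136) = 1/(-42956) = -1/42956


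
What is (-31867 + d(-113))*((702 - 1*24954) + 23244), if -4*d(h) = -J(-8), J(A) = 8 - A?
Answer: 32117904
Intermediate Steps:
d(h) = 4 (d(h) = -(-1)*(8 - 1*(-8))/4 = -(-1)*(8 + 8)/4 = -(-1)*16/4 = -¼*(-16) = 4)
(-31867 + d(-113))*((702 - 1*24954) + 23244) = (-31867 + 4)*((702 - 1*24954) + 23244) = -31863*((702 - 24954) + 23244) = -31863*(-24252 + 23244) = -31863*(-1008) = 32117904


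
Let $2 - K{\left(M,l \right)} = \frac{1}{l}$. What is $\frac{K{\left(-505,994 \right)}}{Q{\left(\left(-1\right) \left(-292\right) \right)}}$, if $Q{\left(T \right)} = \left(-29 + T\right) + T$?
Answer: $\frac{1987}{551670} \approx 0.0036018$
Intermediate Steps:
$K{\left(M,l \right)} = 2 - \frac{1}{l}$
$Q{\left(T \right)} = -29 + 2 T$
$\frac{K{\left(-505,994 \right)}}{Q{\left(\left(-1\right) \left(-292\right) \right)}} = \frac{2 - \frac{1}{994}}{-29 + 2 \left(\left(-1\right) \left(-292\right)\right)} = \frac{2 - \frac{1}{994}}{-29 + 2 \cdot 292} = \frac{2 - \frac{1}{994}}{-29 + 584} = \frac{1987}{994 \cdot 555} = \frac{1987}{994} \cdot \frac{1}{555} = \frac{1987}{551670}$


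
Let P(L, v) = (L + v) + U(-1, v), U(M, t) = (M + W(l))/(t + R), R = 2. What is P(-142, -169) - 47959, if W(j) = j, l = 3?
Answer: -8061092/167 ≈ -48270.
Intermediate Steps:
U(M, t) = (3 + M)/(2 + t) (U(M, t) = (M + 3)/(t + 2) = (3 + M)/(2 + t))
P(L, v) = L + v + 2/(2 + v) (P(L, v) = (L + v) + (3 - 1)/(2 + v) = (L + v) + 2/(2 + v) = L + v + 2/(2 + v))
P(-142, -169) - 47959 = (2 + (2 - 169)*(-142 - 169))/(2 - 169) - 47959 = (2 - 167*(-311))/(-167) - 47959 = -(2 + 51937)/167 - 47959 = -1/167*51939 - 47959 = -51939/167 - 47959 = -8061092/167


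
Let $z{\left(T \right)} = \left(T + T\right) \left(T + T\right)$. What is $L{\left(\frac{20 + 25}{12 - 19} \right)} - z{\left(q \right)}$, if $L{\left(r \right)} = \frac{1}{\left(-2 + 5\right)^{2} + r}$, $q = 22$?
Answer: $- \frac{34841}{18} \approx -1935.6$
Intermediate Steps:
$z{\left(T \right)} = 4 T^{2}$ ($z{\left(T \right)} = 2 T 2 T = 4 T^{2}$)
$L{\left(r \right)} = \frac{1}{9 + r}$ ($L{\left(r \right)} = \frac{1}{3^{2} + r} = \frac{1}{9 + r}$)
$L{\left(\frac{20 + 25}{12 - 19} \right)} - z{\left(q \right)} = \frac{1}{9 + \frac{20 + 25}{12 - 19}} - 4 \cdot 22^{2} = \frac{1}{9 + \frac{45}{-7}} - 4 \cdot 484 = \frac{1}{9 + 45 \left(- \frac{1}{7}\right)} - 1936 = \frac{1}{9 - \frac{45}{7}} - 1936 = \frac{1}{\frac{18}{7}} - 1936 = \frac{7}{18} - 1936 = - \frac{34841}{18}$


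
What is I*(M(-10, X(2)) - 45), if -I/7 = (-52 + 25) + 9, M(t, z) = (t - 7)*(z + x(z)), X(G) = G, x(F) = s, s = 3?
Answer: -16380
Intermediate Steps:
x(F) = 3
M(t, z) = (-7 + t)*(3 + z) (M(t, z) = (t - 7)*(z + 3) = (-7 + t)*(3 + z))
I = 126 (I = -7*((-52 + 25) + 9) = -7*(-27 + 9) = -7*(-18) = 126)
I*(M(-10, X(2)) - 45) = 126*((-21 - 7*2 + 3*(-10) - 10*2) - 45) = 126*((-21 - 14 - 30 - 20) - 45) = 126*(-85 - 45) = 126*(-130) = -16380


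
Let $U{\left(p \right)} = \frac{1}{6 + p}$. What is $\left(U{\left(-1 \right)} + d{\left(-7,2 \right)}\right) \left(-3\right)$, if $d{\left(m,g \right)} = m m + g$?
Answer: $- \frac{768}{5} \approx -153.6$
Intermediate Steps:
$d{\left(m,g \right)} = g + m^{2}$ ($d{\left(m,g \right)} = m^{2} + g = g + m^{2}$)
$\left(U{\left(-1 \right)} + d{\left(-7,2 \right)}\right) \left(-3\right) = \left(\frac{1}{6 - 1} + \left(2 + \left(-7\right)^{2}\right)\right) \left(-3\right) = \left(\frac{1}{5} + \left(2 + 49\right)\right) \left(-3\right) = \left(\frac{1}{5} + 51\right) \left(-3\right) = \frac{256}{5} \left(-3\right) = - \frac{768}{5}$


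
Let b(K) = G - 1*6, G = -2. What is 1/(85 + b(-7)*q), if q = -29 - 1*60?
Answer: 1/797 ≈ 0.0012547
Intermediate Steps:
q = -89 (q = -29 - 60 = -89)
b(K) = -8 (b(K) = -2 - 1*6 = -2 - 6 = -8)
1/(85 + b(-7)*q) = 1/(85 - 8*(-89)) = 1/(85 + 712) = 1/797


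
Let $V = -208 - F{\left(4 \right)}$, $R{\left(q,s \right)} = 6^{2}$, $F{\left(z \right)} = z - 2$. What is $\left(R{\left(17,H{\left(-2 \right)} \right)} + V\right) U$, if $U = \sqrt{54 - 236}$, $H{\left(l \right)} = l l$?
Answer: $- 174 i \sqrt{182} \approx - 2347.4 i$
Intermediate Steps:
$F{\left(z \right)} = -2 + z$
$H{\left(l \right)} = l^{2}$
$U = i \sqrt{182}$ ($U = \sqrt{-182} = i \sqrt{182} \approx 13.491 i$)
$R{\left(q,s \right)} = 36$
$V = -210$ ($V = -208 - \left(-2 + 4\right) = -208 - 2 = -210$)
$\left(R{\left(17,H{\left(-2 \right)} \right)} + V\right) U = \left(36 - 210\right) i \sqrt{182} = - 174 i \sqrt{182}$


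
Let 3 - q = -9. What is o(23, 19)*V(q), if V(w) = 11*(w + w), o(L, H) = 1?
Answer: 264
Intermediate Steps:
q = 12 (q = 3 - 1*(-9) = 3 + 9 = 12)
V(w) = 22*w (V(w) = 11*(2*w) = 22*w)
o(23, 19)*V(q) = 1*(22*12) = 1*264 = 264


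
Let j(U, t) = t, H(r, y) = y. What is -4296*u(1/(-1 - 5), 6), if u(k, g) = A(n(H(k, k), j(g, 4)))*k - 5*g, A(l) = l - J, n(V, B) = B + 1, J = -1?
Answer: 133176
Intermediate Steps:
n(V, B) = 1 + B
A(l) = 1 + l (A(l) = l - 1*(-1) = l + 1 = 1 + l)
u(k, g) = -5*g + 6*k (u(k, g) = (1 + (1 + 4))*k - 5*g = (1 + 5)*k - 5*g = 6*k - 5*g = -5*g + 6*k)
-4296*u(1/(-1 - 5), 6) = -4296*(-5*6 + 6/(-1 - 5)) = -4296*(-30 + 6/(-6)) = -4296*(-30 + 6*(-⅙)) = -4296*(-30 - 1) = -4296*(-31) = 133176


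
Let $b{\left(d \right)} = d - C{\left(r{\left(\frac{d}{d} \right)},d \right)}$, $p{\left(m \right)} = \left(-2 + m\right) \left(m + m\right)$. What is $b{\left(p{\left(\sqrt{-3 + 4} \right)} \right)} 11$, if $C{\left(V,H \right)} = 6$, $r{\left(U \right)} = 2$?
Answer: $-88$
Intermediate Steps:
$p{\left(m \right)} = 2 m \left(-2 + m\right)$ ($p{\left(m \right)} = \left(-2 + m\right) 2 m = 2 m \left(-2 + m\right)$)
$b{\left(d \right)} = -6 + d$ ($b{\left(d \right)} = d - 6 = -6 + d$)
$b{\left(p{\left(\sqrt{-3 + 4} \right)} \right)} 11 = \left(-6 + 2 \sqrt{-3 + 4} \left(-2 + \sqrt{-3 + 4}\right)\right) 11 = \left(-6 + 2 \sqrt{1} \left(-2 + \sqrt{1}\right)\right) 11 = \left(-6 + 2 \cdot 1 \left(-2 + 1\right)\right) 11 = \left(-6 + 2 \cdot 1 \left(-1\right)\right) 11 = \left(-6 - 2\right) 11 = \left(-8\right) 11 = -88$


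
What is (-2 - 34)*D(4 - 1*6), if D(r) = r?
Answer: 72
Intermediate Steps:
(-2 - 34)*D(4 - 1*6) = (-2 - 34)*(4 - 1*6) = -36*(4 - 6) = -36*(-2) = 72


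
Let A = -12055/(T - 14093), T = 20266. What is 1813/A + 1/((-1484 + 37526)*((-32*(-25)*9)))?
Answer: -580851955089109/625660286400 ≈ -928.38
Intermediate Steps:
A = -12055/6173 (A = -12055/(20266 - 14093) = -12055/6173 ≈ -1.9529)
1813/A + 1/((-1484 + 37526)*((-32*(-25)*9))) = 1813/(-12055/6173) + 1/((-1484 + 37526)*((-32*(-25)*9))) = 1813*(-6173/12055) + 1/(36042*((800*9))) = -11191649/12055 + (1/36042)/7200 = -11191649/12055 + (1/36042)*(1/7200) = -11191649/12055 + 1/259502400 = -580851955089109/625660286400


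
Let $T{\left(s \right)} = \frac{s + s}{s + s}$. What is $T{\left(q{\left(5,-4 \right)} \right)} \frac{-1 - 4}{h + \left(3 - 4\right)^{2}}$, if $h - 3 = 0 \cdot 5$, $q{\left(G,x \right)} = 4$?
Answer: $- \frac{5}{4} \approx -1.25$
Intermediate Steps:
$h = 3$ ($h = 3 + 0 \cdot 5 = 3 + 0 = 3$)
$T{\left(s \right)} = 1$ ($T{\left(s \right)} = \frac{2 s}{2 s} = 2 s \frac{1}{2 s} = 1$)
$T{\left(q{\left(5,-4 \right)} \right)} \frac{-1 - 4}{h + \left(3 - 4\right)^{2}} = 1 \frac{-1 - 4}{3 + \left(3 - 4\right)^{2}} = 1 \left(- \frac{5}{3 + \left(-1\right)^{2}}\right) = 1 \left(- \frac{5}{3 + 1}\right) = 1 \left(- \frac{5}{4}\right) = - \frac{5}{4}$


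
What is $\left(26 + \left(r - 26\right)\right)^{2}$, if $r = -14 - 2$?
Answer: $256$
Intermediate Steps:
$r = -16$ ($r = -14 - 2 = -16$)
$\left(26 + \left(r - 26\right)\right)^{2} = \left(26 - 42\right)^{2} = \left(-16\right)^{2} = 256$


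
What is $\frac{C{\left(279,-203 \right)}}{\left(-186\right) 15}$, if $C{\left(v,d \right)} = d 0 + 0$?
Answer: $0$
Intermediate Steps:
$C{\left(v,d \right)} = 0$ ($C{\left(v,d \right)} = 0 + 0 = 0$)
$\frac{C{\left(279,-203 \right)}}{\left(-186\right) 15} = \frac{0}{\left(-186\right) 15} = \frac{0}{-2790} = 0 \left(- \frac{1}{2790}\right) = 0$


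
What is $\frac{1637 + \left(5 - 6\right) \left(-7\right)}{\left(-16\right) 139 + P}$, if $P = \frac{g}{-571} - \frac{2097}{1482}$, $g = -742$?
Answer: $- \frac{154576552}{209121719} \approx -0.73917$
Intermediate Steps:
$P = - \frac{32581}{282074}$ ($P = - \frac{742}{-571} - \frac{2097}{1482} = \left(-742\right) \left(- \frac{1}{571}\right) - \frac{699}{494} = \frac{742}{571} - \frac{699}{494} = - \frac{32581}{282074} \approx -0.11551$)
$\frac{1637 + \left(5 - 6\right) \left(-7\right)}{\left(-16\right) 139 + P} = \frac{1637 + \left(5 - 6\right) \left(-7\right)}{\left(-16\right) 139 - \frac{32581}{282074}} = \frac{1637 - -7}{-2224 - \frac{32581}{282074}} = \frac{1637 + 7}{- \frac{627365157}{282074}} = 1644 \left(- \frac{282074}{627365157}\right) = - \frac{154576552}{209121719}$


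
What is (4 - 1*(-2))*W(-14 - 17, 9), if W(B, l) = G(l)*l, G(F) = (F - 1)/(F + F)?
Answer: 24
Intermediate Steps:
G(F) = (-1 + F)/(2*F) (G(F) = (-1 + F)/((2*F)) = (-1 + F)*(1/(2*F)) = (-1 + F)/(2*F))
W(B, l) = -½ + l/2 (W(B, l) = ((-1 + l)/(2*l))*l = -½ + l/2)
(4 - 1*(-2))*W(-14 - 17, 9) = (4 - 1*(-2))*(-½ + (½)*9) = (4 + 2)*(-½ + 9/2) = 6*4 = 24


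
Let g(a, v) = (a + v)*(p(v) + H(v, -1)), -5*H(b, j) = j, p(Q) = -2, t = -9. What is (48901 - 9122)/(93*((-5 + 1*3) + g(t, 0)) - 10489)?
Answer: -198895/45842 ≈ -4.3387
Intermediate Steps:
H(b, j) = -j/5
g(a, v) = -9*a/5 - 9*v/5 (g(a, v) = (a + v)*(-2 - ⅕*(-1)) = (a + v)*(-2 + ⅕) = (a + v)*(-9/5) = -9*a/5 - 9*v/5)
(48901 - 9122)/(93*((-5 + 1*3) + g(t, 0)) - 10489) = (48901 - 9122)/(93*((-5 + 1*3) + (-9/5*(-9) - 9/5*0)) - 10489) = 39779/(93*((-5 + 3) + (81/5 + 0)) - 10489) = 39779/(93*(-2 + 81/5) - 10489) = 39779/(93*(71/5) - 10489) = 39779/(6603/5 - 10489) = 39779/(-45842/5) = 39779*(-5/45842) = -198895/45842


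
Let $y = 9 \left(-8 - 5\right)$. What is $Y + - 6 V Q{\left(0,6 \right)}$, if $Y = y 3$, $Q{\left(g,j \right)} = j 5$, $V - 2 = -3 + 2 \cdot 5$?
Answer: $-1971$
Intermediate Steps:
$y = -117$ ($y = 9 \left(-13\right) = -117$)
$V = 9$ ($V = 2 + \left(-3 + 2 \cdot 5\right) = 2 + \left(-3 + 10\right) = 2 + 7 = 9$)
$Q{\left(g,j \right)} = 5 j$
$Y = -351$ ($Y = \left(-117\right) 3 = -351$)
$Y + - 6 V Q{\left(0,6 \right)} = -351 + \left(-6\right) 9 \cdot 5 \cdot 6 = -351 - 1620 = -1971$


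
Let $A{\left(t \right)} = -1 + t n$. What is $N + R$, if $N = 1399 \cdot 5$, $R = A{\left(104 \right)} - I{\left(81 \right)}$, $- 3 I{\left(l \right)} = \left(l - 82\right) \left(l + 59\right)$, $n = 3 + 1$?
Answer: $\frac{22090}{3} \approx 7363.3$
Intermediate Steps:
$n = 4$
$I{\left(l \right)} = - \frac{\left(-82 + l\right) \left(59 + l\right)}{3}$ ($I{\left(l \right)} = - \frac{\left(l - 82\right) \left(l + 59\right)}{3} = - \frac{\left(-82 + l\right) \left(59 + l\right)}{3}$)
$A{\left(t \right)} = -1 + 4 t$ ($A{\left(t \right)} = -1 + t 4 = -1 + 4 t$)
$R = \frac{1105}{3}$ ($R = \left(-1 + 4 \cdot 104\right) - \left(\frac{4838}{3} - \frac{81^{2}}{3} + \frac{23}{3} \cdot 81\right) = \left(-1 + 416\right) - \left(\frac{4838}{3} - 2187 + 621\right) = 415 - \left(\frac{4838}{3} - 2187 + 621\right) = 415 - \frac{140}{3} = \frac{1105}{3} \approx 368.33$)
$N = 6995$
$N + R = 6995 + \frac{1105}{3} = \frac{22090}{3}$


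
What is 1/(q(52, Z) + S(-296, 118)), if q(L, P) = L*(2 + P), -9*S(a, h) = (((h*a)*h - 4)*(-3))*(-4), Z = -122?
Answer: 1/5489104 ≈ 1.8218e-7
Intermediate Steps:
S(a, h) = 16/3 - 4*a*h²/3 (S(a, h) = -((h*a)*h - 4)*(-3)*(-4)/9 = -((a*h)*h - 4)*(-3)*(-4)/9 = -(a*h² - 4)*(-3)*(-4)/9 = -(-4 + a*h²)*(-3)*(-4)/9 = -(12 - 3*a*h²)*(-4)/9 = -(-48 + 12*a*h²)/9 = 16/3 - 4*a*h²/3)
1/(q(52, Z) + S(-296, 118)) = 1/(52*(2 - 122) + (16/3 - 4/3*(-296)*118²)) = 1/(52*(-120) + (16/3 - 4/3*(-296)*13924)) = 1/(-6240 + (16/3 + 16486016/3)) = 1/(-6240 + 5495344) = 1/5489104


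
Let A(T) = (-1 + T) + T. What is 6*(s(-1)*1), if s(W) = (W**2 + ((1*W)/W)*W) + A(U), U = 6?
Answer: 66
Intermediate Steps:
A(T) = -1 + 2*T
s(W) = 11 + W + W**2 (s(W) = (W**2 + ((1*W)/W)*W) + (-1 + 2*6) = (W**2 + (W/W)*W) + (-1 + 12) = (W**2 + 1*W) + 11 = (W**2 + W) + 11 = (W + W**2) + 11 = 11 + W + W**2)
6*(s(-1)*1) = 6*((11 - 1 + (-1)**2)*1) = 6*((11 - 1 + 1)*1) = 6*(11*1) = 6*11 = 66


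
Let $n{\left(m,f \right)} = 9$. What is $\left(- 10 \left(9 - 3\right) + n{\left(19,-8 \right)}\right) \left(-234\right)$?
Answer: $11934$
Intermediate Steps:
$\left(- 10 \left(9 - 3\right) + n{\left(19,-8 \right)}\right) \left(-234\right) = \left(- 10 \left(9 - 3\right) + 9\right) \left(-234\right) = \left(\left(-10\right) 6 + 9\right) \left(-234\right) = \left(-60 + 9\right) \left(-234\right) = \left(-51\right) \left(-234\right) = 11934$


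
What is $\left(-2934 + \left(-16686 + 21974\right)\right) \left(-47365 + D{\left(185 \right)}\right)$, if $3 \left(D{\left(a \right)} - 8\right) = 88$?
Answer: $- \frac{334227982}{3} \approx -1.1141 \cdot 10^{8}$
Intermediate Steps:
$D{\left(a \right)} = \frac{112}{3}$ ($D{\left(a \right)} = 8 + \frac{1}{3} \cdot 88 = 8 + \frac{88}{3} = \frac{112}{3}$)
$\left(-2934 + \left(-16686 + 21974\right)\right) \left(-47365 + D{\left(185 \right)}\right) = \left(-2934 + \left(-16686 + 21974\right)\right) \left(-47365 + \frac{112}{3}\right) = \left(-2934 + 5288\right) \left(- \frac{141983}{3}\right) = 2354 \left(- \frac{141983}{3}\right) = - \frac{334227982}{3}$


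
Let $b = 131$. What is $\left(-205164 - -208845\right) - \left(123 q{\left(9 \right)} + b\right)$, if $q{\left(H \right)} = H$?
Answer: $2443$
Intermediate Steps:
$\left(-205164 - -208845\right) - \left(123 q{\left(9 \right)} + b\right) = \left(-205164 - -208845\right) - \left(123 \cdot 9 + 131\right) = \left(-205164 + 208845\right) - \left(1107 + 131\right) = 3681 - 1238 = 2443$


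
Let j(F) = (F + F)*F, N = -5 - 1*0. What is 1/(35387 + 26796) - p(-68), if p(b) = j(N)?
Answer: -3109149/62183 ≈ -50.000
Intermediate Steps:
N = -5 (N = -5 + 0 = -5)
j(F) = 2*F² (j(F) = (2*F)*F = 2*F²)
p(b) = 50 (p(b) = 2*(-5)² = 2*25 = 50)
1/(35387 + 26796) - p(-68) = 1/(35387 + 26796) - 1*50 = 1/62183 - 50 = -3109149/62183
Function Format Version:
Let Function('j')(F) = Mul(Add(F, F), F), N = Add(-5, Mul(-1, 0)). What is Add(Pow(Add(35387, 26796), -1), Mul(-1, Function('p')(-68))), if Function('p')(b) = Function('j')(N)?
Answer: Rational(-3109149, 62183) ≈ -50.000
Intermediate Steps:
N = -5 (N = Add(-5, 0) = -5)
Function('j')(F) = Mul(2, Pow(F, 2)) (Function('j')(F) = Mul(Mul(2, F), F) = Mul(2, Pow(F, 2)))
Function('p')(b) = 50 (Function('p')(b) = Mul(2, Pow(-5, 2)) = Mul(2, 25) = 50)
Add(Pow(Add(35387, 26796), -1), Mul(-1, Function('p')(-68))) = Add(Pow(Add(35387, 26796), -1), Mul(-1, 50)) = Add(Pow(62183, -1), -50) = Add(Rational(1, 62183), -50) = Rational(-3109149, 62183)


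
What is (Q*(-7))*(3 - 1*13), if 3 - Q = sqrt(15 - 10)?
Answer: 210 - 70*sqrt(5) ≈ 53.475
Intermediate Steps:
Q = 3 - sqrt(5) (Q = 3 - sqrt(15 - 10) = 3 - sqrt(5) ≈ 0.76393)
(Q*(-7))*(3 - 1*13) = ((3 - sqrt(5))*(-7))*(3 - 1*13) = (-21 + 7*sqrt(5))*(3 - 13) = (-21 + 7*sqrt(5))*(-10) = 210 - 70*sqrt(5)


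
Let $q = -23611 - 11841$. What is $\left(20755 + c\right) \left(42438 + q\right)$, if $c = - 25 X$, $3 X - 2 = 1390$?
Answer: $63956830$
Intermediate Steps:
$X = 464$ ($X = \frac{2}{3} + \frac{1}{3} \cdot 1390 = \frac{2}{3} + \frac{1390}{3} = 464$)
$q = -35452$ ($q = -23611 - 11841 = -35452$)
$c = -11600$ ($c = \left(-25\right) 464 = -11600$)
$\left(20755 + c\right) \left(42438 + q\right) = \left(20755 - 11600\right) \left(42438 - 35452\right) = 9155 \cdot 6986 = 63956830$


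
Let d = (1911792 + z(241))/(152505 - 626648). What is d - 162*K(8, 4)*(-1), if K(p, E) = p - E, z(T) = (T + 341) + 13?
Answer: 305332277/474143 ≈ 643.97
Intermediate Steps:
z(T) = 354 + T (z(T) = (341 + T) + 13 = 354 + T)
d = -1912387/474143 (d = (1911792 + (354 + 241))/(152505 - 626648) = (1911792 + 595)/(-474143) = 1912387*(-1/474143) = -1912387/474143 ≈ -4.0334)
d - 162*K(8, 4)*(-1) = -1912387/474143 - 162*(8 - 1*4)*(-1) = -1912387/474143 - 162*(8 - 4)*(-1) = -1912387/474143 - 162*4*(-1) = -1912387/474143 - 648*(-1) = -1912387/474143 - 1*(-648) = -1912387/474143 + 648 = 305332277/474143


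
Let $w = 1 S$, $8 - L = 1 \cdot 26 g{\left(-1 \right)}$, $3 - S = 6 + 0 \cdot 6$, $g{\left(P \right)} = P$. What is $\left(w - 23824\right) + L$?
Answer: $-23793$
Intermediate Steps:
$S = -3$ ($S = 3 - \left(6 + 0 \cdot 6\right) = 3 - \left(6 + 0\right) = 3 - 6 = -3$)
$L = 34$ ($L = 8 - 1 \cdot 26 \left(-1\right) = 8 - 26 \left(-1\right) = 8 - -26 = 8 + 26 = 34$)
$w = -3$ ($w = 1 \left(-3\right) = -3$)
$\left(w - 23824\right) + L = \left(-3 - 23824\right) + 34 = -23827 + 34 = -23793$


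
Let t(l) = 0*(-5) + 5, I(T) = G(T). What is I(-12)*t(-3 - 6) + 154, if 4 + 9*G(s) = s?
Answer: 1306/9 ≈ 145.11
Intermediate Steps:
G(s) = -4/9 + s/9
I(T) = -4/9 + T/9
t(l) = 5 (t(l) = 0 + 5 = 5)
I(-12)*t(-3 - 6) + 154 = (-4/9 + (⅑)*(-12))*5 + 154 = (-4/9 - 4/3)*5 + 154 = -16/9*5 + 154 = -80/9 + 154 = 1306/9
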